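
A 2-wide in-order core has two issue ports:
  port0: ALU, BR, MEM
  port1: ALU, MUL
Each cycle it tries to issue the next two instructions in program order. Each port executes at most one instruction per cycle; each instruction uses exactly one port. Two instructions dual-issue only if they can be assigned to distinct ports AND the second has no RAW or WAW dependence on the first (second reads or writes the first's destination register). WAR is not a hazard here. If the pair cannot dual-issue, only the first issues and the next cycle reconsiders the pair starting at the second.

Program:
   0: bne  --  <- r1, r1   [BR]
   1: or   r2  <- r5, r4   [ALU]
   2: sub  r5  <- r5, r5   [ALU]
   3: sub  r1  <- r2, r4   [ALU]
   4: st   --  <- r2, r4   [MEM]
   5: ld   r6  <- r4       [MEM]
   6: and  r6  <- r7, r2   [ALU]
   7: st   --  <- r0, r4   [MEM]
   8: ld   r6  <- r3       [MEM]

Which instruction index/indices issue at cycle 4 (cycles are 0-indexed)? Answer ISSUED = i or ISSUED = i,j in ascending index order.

ISSUED = 6,7

0. bne/or @i0&i1  | 2-wide
1. sub/sub @i2&i3  | 2-wide
2. st @i4  | no-port MEM/MEM
3. ld @i5  | WAW r6
4. and/st @i6&i7  | 2-wide
5. ld @i8  | tail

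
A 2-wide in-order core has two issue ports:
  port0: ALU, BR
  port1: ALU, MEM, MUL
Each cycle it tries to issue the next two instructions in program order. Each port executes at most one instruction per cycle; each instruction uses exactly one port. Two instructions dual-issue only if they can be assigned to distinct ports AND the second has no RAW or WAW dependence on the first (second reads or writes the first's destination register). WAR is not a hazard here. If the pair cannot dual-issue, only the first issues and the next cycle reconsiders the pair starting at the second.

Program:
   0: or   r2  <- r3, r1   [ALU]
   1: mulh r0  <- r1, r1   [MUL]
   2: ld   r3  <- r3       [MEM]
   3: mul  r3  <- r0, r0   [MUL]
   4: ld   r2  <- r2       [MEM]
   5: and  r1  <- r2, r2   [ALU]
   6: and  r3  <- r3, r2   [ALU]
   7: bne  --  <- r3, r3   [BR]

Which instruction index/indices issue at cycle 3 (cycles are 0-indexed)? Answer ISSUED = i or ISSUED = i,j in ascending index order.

#0 head=0: or/mulh i0,i1 pair
#1 head=2: ld i2 no-port MEM/MUL
#2 head=3: mul i3 no-port MUL/MEM
#3 head=4: ld i4 RAW r2
#4 head=5: and/and i5,i6 pair
#5 head=7: bne i7 tail

ISSUED = 4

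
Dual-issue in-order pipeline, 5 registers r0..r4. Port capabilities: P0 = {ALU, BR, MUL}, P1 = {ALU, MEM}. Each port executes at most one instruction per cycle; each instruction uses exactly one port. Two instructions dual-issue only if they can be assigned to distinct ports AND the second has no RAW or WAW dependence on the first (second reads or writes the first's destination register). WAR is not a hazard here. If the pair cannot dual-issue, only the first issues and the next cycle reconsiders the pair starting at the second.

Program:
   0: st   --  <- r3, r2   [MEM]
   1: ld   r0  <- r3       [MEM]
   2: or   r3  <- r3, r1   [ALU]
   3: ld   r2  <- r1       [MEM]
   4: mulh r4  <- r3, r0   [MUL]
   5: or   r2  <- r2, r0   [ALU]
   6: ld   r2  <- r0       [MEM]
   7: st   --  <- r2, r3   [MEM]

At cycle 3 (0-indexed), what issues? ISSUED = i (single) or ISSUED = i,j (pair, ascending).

t=0 i0:st ; no-port MEM/MEM
t=1 i1/i2:ld/or ; dual
t=2 i3/i4:ld/mulh ; dual
t=3 i5:or ; WAW r2
t=4 i6:ld ; no-port MEM/MEM
t=5 i7:st ; tail

ISSUED = 5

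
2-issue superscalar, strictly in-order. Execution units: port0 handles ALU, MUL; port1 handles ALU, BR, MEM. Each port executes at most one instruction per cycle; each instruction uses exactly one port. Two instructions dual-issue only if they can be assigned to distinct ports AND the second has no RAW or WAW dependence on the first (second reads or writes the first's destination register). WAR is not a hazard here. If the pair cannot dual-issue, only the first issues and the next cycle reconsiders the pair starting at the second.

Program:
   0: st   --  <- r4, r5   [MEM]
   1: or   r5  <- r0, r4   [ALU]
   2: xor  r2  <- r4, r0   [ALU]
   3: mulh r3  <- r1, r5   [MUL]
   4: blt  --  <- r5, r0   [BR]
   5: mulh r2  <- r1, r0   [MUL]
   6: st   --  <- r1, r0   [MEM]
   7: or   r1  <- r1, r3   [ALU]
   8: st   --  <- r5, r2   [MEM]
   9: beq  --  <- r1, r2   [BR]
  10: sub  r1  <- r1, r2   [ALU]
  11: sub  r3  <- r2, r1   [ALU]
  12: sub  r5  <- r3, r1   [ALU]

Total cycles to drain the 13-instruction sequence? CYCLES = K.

#0 head=0: st/or i0,i1 dual
#1 head=2: xor/mulh i2,i3 dual
#2 head=4: blt/mulh i4,i5 dual
#3 head=6: st/or i6,i7 dual
#4 head=8: st i8 no-port MEM/BR
#5 head=9: beq/sub i9,i10 dual
#6 head=11: sub i11 RAW r3
#7 head=12: sub i12 tail

CYCLES = 8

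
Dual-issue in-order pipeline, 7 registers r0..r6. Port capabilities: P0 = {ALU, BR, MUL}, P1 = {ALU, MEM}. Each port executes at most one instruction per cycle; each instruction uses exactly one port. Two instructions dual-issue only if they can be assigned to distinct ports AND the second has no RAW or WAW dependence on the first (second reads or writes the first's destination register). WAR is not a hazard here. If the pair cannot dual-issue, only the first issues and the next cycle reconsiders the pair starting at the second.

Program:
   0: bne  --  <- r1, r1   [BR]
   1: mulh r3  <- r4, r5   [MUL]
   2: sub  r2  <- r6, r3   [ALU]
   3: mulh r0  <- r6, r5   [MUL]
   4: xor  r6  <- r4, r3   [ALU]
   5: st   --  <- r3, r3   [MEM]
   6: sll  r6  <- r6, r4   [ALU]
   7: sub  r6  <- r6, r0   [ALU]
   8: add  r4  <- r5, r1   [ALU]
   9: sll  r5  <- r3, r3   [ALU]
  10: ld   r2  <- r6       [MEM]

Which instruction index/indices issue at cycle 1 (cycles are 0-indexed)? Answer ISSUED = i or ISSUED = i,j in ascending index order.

ISSUED = 1

t=0 i0:bne ; no-port BR/MUL
t=1 i1:mulh ; RAW r3
t=2 i2/i3:sub mulh ; pair
t=3 i4/i5:xor st ; pair
t=4 i6:sll ; RAW+WAW r6
t=5 i7/i8:sub add ; pair
t=6 i9/i10:sll ld ; pair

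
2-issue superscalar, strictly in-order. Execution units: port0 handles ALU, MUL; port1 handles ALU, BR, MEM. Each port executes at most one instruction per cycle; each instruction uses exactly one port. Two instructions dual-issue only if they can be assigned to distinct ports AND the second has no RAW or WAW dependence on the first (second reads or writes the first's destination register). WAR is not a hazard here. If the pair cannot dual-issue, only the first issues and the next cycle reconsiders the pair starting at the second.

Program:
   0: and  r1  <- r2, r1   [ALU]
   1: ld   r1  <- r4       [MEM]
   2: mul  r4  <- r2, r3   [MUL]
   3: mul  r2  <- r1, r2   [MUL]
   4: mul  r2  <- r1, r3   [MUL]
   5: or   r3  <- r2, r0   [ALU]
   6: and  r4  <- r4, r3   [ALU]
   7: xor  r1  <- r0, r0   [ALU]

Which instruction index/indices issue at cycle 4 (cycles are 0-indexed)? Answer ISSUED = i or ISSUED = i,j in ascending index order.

ISSUED = 5

[0] i0  and  -- WAW r1
[1] i1+i2  ld;mul  -- dual
[2] i3  mul  -- no-port MUL/MUL
[3] i4  mul  -- RAW r2
[4] i5  or  -- RAW r3
[5] i6+i7  and;xor  -- dual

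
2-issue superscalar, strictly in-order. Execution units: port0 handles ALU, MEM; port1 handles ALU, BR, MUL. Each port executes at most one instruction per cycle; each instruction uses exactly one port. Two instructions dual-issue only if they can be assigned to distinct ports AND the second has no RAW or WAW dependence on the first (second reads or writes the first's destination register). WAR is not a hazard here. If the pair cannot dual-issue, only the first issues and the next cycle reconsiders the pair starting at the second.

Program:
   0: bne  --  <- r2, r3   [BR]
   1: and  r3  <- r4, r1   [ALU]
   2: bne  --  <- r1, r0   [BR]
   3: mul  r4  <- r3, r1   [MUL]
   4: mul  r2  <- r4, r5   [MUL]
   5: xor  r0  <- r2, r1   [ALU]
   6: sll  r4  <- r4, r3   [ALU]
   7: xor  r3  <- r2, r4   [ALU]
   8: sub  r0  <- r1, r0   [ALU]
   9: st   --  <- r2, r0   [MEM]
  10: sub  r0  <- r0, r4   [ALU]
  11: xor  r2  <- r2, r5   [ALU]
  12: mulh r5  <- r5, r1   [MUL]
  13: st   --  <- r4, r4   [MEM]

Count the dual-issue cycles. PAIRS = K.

t=0 i0+i1:bne;and ; 2-wide
t=1 i2:bne ; no-port BR/MUL
t=2 i3:mul ; no-port MUL/MUL
t=3 i4:mul ; RAW r2
t=4 i5+i6:xor;sll ; 2-wide
t=5 i7+i8:xor;sub ; 2-wide
t=6 i9+i10:st;sub ; 2-wide
t=7 i11+i12:xor;mulh ; 2-wide
t=8 i13:st ; tail

PAIRS = 5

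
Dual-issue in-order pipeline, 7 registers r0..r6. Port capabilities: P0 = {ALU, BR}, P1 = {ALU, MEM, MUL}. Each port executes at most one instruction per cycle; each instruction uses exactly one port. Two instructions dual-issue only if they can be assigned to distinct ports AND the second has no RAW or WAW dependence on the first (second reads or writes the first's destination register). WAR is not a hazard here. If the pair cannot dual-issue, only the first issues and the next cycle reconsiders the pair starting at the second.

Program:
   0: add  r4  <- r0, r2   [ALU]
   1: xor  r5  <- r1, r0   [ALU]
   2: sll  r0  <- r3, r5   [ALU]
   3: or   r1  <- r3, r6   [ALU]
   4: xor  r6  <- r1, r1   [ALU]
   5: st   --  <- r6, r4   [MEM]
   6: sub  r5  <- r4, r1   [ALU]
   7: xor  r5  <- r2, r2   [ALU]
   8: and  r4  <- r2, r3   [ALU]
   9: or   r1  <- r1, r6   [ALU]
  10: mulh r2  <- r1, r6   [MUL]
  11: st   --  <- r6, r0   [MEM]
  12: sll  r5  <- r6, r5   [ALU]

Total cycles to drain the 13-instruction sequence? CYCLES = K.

[0] i0&i1  add+xor  -- dual
[1] i2&i3  sll+or  -- dual
[2] i4  xor  -- RAW r6
[3] i5&i6  st+sub  -- dual
[4] i7&i8  xor+and  -- dual
[5] i9  or  -- RAW r1
[6] i10  mulh  -- no-port MUL/MEM
[7] i11&i12  st+sll  -- dual

CYCLES = 8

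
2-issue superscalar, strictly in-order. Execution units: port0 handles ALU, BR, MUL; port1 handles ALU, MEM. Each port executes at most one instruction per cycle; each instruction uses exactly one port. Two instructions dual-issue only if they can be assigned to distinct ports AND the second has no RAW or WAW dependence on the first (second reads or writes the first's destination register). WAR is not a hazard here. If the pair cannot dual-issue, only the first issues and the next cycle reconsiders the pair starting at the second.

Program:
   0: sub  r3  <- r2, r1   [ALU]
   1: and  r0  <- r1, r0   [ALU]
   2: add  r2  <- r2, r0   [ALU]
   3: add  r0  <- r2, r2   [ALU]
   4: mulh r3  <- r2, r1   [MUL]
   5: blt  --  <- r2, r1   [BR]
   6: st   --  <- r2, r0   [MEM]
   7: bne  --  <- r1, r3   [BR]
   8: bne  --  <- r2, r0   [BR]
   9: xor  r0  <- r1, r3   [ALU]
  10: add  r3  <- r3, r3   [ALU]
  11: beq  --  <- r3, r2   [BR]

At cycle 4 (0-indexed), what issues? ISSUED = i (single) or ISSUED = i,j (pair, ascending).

0. sub/and @i0/i1  | pair
1. add @i2  | RAW r2
2. add/mulh @i3/i4  | pair
3. blt/st @i5/i6  | pair
4. bne @i7  | no-port BR/BR
5. bne/xor @i8/i9  | pair
6. add @i10  | RAW r3
7. beq @i11  | tail

ISSUED = 7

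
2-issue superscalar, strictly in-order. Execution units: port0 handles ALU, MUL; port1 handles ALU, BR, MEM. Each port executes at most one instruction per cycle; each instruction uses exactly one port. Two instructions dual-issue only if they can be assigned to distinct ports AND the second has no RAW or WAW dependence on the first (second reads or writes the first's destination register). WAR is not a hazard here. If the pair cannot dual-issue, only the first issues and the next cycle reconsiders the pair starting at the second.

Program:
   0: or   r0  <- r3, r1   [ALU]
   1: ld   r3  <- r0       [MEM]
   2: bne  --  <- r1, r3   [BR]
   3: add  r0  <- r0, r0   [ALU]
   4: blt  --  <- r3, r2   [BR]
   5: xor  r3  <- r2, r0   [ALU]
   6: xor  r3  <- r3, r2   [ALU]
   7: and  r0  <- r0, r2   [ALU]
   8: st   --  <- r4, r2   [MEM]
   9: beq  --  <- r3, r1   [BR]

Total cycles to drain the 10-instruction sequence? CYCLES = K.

CYCLES = 7

0. or.ALU @i0  | RAW r0
1. ld.MEM @i1  | no-port MEM/BR
2. bne.BR/add.ALU @i2/i3  | pair
3. blt.BR/xor.ALU @i4/i5  | pair
4. xor.ALU/and.ALU @i6/i7  | pair
5. st.MEM @i8  | no-port MEM/BR
6. beq.BR @i9  | tail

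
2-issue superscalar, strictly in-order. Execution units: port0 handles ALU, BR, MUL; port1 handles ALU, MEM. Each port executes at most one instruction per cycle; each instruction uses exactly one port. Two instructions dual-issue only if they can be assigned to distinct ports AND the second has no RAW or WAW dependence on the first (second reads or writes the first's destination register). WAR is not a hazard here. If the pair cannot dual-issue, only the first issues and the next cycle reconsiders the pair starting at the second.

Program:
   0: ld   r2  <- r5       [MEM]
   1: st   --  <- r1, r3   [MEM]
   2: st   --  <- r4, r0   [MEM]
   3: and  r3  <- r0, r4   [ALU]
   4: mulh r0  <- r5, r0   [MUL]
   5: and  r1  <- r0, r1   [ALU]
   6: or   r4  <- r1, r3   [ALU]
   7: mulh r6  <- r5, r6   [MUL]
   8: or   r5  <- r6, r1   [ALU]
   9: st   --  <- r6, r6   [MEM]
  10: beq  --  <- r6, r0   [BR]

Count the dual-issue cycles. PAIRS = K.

0. ld.MEM @i0  | no-port MEM/MEM
1. st.MEM @i1  | no-port MEM/MEM
2. st.MEM;and.ALU @i2/i3  | dual
3. mulh.MUL @i4  | RAW r0
4. and.ALU @i5  | RAW r1
5. or.ALU;mulh.MUL @i6/i7  | dual
6. or.ALU;st.MEM @i8/i9  | dual
7. beq.BR @i10  | tail

PAIRS = 3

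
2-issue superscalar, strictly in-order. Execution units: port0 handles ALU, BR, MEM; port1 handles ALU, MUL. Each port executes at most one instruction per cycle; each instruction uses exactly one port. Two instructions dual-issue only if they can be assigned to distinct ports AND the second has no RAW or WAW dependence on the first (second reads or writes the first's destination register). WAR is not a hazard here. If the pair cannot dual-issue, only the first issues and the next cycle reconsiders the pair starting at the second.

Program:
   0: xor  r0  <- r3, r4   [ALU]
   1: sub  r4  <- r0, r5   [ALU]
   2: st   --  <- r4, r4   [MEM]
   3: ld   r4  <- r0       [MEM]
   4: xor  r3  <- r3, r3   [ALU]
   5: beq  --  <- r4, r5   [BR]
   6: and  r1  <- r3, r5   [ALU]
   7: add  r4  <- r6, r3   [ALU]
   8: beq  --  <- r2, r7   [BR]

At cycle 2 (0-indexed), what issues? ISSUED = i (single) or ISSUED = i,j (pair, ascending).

  cy0 -> i0 (xor.ALU) RAW r0
  cy1 -> i1 (sub.ALU) RAW r4
  cy2 -> i2 (st.MEM) no-port MEM/MEM
  cy3 -> i3+i4 (ld.MEM xor.ALU) dual
  cy4 -> i5+i6 (beq.BR and.ALU) dual
  cy5 -> i7+i8 (add.ALU beq.BR) dual

ISSUED = 2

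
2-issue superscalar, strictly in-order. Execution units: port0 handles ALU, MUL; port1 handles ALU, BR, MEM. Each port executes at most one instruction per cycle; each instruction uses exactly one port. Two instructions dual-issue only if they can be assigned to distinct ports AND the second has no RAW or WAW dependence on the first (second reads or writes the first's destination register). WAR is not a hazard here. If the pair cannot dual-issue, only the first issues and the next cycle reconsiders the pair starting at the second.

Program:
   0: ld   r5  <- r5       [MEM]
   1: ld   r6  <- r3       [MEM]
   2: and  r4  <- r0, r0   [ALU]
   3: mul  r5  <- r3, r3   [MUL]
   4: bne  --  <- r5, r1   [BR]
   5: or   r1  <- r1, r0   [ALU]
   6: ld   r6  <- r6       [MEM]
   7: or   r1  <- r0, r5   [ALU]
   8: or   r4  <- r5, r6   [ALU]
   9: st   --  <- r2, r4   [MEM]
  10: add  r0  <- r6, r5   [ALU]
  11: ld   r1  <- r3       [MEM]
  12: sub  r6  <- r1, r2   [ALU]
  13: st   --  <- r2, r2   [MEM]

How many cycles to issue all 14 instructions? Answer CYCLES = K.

c0: i0 ld.MEM  no-port MEM/MEM
c1: i1&i2 ld.MEM and.ALU  2-wide
c2: i3 mul.MUL  RAW r5
c3: i4&i5 bne.BR or.ALU  2-wide
c4: i6&i7 ld.MEM or.ALU  2-wide
c5: i8 or.ALU  RAW r4
c6: i9&i10 st.MEM add.ALU  2-wide
c7: i11 ld.MEM  RAW r1
c8: i12&i13 sub.ALU st.MEM  2-wide

CYCLES = 9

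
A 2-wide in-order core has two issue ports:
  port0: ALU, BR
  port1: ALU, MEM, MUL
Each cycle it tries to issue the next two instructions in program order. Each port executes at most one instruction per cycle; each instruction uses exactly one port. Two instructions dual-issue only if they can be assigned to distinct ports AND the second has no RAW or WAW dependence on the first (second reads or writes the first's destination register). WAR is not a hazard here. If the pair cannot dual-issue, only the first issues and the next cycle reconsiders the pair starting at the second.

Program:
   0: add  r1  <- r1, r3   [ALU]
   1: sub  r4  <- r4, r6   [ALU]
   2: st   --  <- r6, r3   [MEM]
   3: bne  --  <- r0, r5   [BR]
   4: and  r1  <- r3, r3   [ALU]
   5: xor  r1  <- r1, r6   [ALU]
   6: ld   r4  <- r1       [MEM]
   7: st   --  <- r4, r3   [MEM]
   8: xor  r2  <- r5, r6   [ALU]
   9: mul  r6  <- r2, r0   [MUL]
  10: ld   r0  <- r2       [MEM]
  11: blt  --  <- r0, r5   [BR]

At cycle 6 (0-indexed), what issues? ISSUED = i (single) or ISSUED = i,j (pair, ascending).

  cy0 -> i0,i1 (add.ALU;sub.ALU) pair
  cy1 -> i2,i3 (st.MEM;bne.BR) pair
  cy2 -> i4 (and.ALU) RAW+WAW r1
  cy3 -> i5 (xor.ALU) RAW r1
  cy4 -> i6 (ld.MEM) no-port MEM/MEM
  cy5 -> i7,i8 (st.MEM;xor.ALU) pair
  cy6 -> i9 (mul.MUL) no-port MUL/MEM
  cy7 -> i10 (ld.MEM) RAW r0
  cy8 -> i11 (blt.BR) tail

ISSUED = 9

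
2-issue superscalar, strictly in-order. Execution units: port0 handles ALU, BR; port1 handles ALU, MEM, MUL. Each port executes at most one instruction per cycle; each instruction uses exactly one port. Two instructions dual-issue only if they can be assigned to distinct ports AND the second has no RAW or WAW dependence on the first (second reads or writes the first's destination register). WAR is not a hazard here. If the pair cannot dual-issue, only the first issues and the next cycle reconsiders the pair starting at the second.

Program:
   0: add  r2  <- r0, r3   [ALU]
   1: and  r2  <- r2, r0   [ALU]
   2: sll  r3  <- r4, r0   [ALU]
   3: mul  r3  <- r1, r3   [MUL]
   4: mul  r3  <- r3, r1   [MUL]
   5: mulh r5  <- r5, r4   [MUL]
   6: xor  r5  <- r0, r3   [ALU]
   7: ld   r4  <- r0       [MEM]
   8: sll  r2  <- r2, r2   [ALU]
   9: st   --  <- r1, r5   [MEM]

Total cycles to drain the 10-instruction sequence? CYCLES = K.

c0: i0 add  RAW+WAW r2
c1: i1,i2 and+sll  pair
c2: i3 mul  no-port MUL/MUL
c3: i4 mul  no-port MUL/MUL
c4: i5 mulh  WAW r5
c5: i6,i7 xor+ld  pair
c6: i8,i9 sll+st  pair

CYCLES = 7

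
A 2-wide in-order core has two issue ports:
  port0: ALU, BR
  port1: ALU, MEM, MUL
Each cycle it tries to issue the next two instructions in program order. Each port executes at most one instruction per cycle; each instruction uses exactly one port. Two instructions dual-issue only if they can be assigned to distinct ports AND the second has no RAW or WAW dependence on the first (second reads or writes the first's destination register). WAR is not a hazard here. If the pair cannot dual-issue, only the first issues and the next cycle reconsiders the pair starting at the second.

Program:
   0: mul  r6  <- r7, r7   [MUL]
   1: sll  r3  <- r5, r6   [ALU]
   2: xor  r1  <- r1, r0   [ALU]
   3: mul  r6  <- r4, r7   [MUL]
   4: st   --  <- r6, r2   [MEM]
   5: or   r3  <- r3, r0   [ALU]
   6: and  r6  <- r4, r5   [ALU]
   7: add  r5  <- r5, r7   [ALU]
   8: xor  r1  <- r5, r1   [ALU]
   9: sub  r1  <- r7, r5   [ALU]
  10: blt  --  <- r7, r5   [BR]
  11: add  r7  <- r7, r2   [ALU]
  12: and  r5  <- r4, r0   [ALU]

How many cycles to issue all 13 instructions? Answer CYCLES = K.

CYCLES = 8

[0] i0  mul  -- RAW r6
[1] i1/i2  sll/xor  -- pair
[2] i3  mul  -- no-port MUL/MEM
[3] i4/i5  st/or  -- pair
[4] i6/i7  and/add  -- pair
[5] i8  xor  -- WAW r1
[6] i9/i10  sub/blt  -- pair
[7] i11/i12  add/and  -- pair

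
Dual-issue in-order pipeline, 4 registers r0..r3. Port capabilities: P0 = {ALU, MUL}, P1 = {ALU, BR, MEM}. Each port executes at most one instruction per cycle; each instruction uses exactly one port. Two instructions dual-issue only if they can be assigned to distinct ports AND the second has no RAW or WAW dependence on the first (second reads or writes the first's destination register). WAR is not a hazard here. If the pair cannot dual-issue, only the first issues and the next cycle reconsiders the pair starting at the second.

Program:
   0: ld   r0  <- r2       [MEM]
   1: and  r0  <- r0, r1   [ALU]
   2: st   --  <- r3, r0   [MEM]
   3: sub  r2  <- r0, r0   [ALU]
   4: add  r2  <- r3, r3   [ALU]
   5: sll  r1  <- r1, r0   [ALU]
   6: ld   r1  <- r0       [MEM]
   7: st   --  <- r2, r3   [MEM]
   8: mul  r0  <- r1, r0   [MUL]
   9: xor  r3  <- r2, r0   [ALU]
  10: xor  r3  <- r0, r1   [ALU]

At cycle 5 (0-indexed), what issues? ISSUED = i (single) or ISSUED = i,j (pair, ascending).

ISSUED = 7,8

[0] i0  ld  -- RAW+WAW r0
[1] i1  and  -- RAW r0
[2] i2+i3  st;sub  -- 2-wide
[3] i4+i5  add;sll  -- 2-wide
[4] i6  ld  -- no-port MEM/MEM
[5] i7+i8  st;mul  -- 2-wide
[6] i9  xor  -- WAW r3
[7] i10  xor  -- tail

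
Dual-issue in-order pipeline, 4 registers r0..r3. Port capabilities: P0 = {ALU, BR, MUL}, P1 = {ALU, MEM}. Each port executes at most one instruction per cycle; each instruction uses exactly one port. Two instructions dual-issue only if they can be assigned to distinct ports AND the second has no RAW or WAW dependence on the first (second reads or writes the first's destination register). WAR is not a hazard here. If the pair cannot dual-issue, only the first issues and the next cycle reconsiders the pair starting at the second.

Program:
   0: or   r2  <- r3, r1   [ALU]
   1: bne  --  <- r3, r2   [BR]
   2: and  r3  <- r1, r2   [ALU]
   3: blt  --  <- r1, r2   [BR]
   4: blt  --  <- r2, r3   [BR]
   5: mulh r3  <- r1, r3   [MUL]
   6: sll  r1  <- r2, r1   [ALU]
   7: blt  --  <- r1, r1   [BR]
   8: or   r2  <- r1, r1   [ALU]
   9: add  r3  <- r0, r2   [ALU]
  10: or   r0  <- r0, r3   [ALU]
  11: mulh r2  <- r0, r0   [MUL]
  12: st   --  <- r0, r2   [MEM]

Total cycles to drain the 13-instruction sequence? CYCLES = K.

CYCLES = 10

0. or @i0  | RAW r2
1. bne/and @i1+i2  | pair
2. blt @i3  | no-port BR/BR
3. blt @i4  | no-port BR/MUL
4. mulh/sll @i5+i6  | pair
5. blt/or @i7+i8  | pair
6. add @i9  | RAW r3
7. or @i10  | RAW r0
8. mulh @i11  | RAW r2
9. st @i12  | tail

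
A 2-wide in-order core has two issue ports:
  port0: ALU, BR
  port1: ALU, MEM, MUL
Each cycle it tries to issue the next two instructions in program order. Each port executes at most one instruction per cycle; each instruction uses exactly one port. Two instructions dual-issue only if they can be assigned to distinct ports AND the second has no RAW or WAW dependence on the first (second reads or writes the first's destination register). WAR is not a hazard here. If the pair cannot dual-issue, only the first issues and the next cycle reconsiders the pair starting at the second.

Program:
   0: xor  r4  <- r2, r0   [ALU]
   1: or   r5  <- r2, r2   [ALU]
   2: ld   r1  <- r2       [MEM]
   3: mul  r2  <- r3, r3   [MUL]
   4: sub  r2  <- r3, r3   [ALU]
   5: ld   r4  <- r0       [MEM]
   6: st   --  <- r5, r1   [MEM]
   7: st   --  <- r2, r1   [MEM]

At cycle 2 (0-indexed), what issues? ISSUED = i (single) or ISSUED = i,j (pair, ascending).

[0] i0,i1  xor.ALU or.ALU  -- dual
[1] i2  ld.MEM  -- no-port MEM/MUL
[2] i3  mul.MUL  -- WAW r2
[3] i4,i5  sub.ALU ld.MEM  -- dual
[4] i6  st.MEM  -- no-port MEM/MEM
[5] i7  st.MEM  -- tail

ISSUED = 3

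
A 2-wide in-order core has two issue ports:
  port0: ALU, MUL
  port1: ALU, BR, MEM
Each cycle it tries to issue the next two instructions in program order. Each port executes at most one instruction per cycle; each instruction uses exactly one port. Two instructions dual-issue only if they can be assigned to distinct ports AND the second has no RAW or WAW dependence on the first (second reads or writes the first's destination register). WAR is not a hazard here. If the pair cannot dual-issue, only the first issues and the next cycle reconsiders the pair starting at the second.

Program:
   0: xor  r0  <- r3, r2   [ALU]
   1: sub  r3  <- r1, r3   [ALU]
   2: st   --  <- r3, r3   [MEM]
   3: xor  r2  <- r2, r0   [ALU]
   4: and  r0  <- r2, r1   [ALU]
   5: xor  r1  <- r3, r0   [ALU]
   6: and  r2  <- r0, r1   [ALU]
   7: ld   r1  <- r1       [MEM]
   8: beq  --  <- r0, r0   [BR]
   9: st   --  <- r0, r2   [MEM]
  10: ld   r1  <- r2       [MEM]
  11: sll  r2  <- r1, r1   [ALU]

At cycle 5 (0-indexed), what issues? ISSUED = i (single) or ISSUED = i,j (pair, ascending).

ISSUED = 8

t=0 i0/i1:xor.ALU+sub.ALU ; pair
t=1 i2/i3:st.MEM+xor.ALU ; pair
t=2 i4:and.ALU ; RAW r0
t=3 i5:xor.ALU ; RAW r1
t=4 i6/i7:and.ALU+ld.MEM ; pair
t=5 i8:beq.BR ; no-port BR/MEM
t=6 i9:st.MEM ; no-port MEM/MEM
t=7 i10:ld.MEM ; RAW r1
t=8 i11:sll.ALU ; tail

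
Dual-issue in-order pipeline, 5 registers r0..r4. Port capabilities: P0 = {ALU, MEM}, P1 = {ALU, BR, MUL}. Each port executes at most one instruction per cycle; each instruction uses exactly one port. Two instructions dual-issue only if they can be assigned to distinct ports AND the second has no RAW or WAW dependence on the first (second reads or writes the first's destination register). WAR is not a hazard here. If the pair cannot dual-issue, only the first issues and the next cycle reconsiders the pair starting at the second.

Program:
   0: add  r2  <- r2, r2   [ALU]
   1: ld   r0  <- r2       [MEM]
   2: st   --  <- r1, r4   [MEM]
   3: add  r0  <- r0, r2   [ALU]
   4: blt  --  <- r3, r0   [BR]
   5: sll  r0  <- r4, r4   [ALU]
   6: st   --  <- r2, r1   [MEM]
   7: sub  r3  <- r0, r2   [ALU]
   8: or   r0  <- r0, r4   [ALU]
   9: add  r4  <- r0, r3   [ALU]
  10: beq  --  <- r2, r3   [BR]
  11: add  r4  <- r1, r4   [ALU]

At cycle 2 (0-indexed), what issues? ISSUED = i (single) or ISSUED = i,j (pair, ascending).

ISSUED = 2,3

  cy0 -> i0 (add.ALU) RAW r2
  cy1 -> i1 (ld.MEM) no-port MEM/MEM
  cy2 -> i2,i3 (st.MEM/add.ALU) dual
  cy3 -> i4,i5 (blt.BR/sll.ALU) dual
  cy4 -> i6,i7 (st.MEM/sub.ALU) dual
  cy5 -> i8 (or.ALU) RAW r0
  cy6 -> i9,i10 (add.ALU/beq.BR) dual
  cy7 -> i11 (add.ALU) tail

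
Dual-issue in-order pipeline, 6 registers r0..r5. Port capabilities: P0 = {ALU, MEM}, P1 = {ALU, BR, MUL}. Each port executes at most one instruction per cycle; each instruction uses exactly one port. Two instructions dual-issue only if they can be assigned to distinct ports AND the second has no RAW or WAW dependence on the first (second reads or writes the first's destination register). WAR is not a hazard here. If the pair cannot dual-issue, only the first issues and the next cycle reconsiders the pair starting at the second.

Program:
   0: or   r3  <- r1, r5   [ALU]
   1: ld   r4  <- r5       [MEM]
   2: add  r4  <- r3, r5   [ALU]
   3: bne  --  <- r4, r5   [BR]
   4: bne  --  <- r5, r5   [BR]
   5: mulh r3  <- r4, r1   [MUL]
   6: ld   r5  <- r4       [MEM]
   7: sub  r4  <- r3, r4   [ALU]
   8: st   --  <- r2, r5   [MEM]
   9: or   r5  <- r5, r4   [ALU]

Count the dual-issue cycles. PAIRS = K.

[0] i0,i1  or.ALU;ld.MEM  -- dual
[1] i2  add.ALU  -- RAW r4
[2] i3  bne.BR  -- no-port BR/BR
[3] i4  bne.BR  -- no-port BR/MUL
[4] i5,i6  mulh.MUL;ld.MEM  -- dual
[5] i7,i8  sub.ALU;st.MEM  -- dual
[6] i9  or.ALU  -- tail

PAIRS = 3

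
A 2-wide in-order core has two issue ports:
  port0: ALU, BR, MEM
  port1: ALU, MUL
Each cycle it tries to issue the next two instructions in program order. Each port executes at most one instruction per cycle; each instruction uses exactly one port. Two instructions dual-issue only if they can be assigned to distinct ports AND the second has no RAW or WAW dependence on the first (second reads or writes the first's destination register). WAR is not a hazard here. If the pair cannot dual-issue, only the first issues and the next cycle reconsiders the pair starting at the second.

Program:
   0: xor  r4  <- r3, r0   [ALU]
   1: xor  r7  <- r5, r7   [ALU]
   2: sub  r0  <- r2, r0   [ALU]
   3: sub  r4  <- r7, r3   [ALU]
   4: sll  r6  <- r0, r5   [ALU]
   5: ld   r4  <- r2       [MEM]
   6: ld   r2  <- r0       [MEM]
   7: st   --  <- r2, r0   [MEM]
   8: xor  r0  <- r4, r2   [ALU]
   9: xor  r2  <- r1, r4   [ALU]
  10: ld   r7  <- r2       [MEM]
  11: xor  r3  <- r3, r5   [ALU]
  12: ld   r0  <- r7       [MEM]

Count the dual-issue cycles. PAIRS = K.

PAIRS = 5

t=0 i0+i1:xor xor ; dual
t=1 i2+i3:sub sub ; dual
t=2 i4+i5:sll ld ; dual
t=3 i6:ld ; no-port MEM/MEM
t=4 i7+i8:st xor ; dual
t=5 i9:xor ; RAW r2
t=6 i10+i11:ld xor ; dual
t=7 i12:ld ; tail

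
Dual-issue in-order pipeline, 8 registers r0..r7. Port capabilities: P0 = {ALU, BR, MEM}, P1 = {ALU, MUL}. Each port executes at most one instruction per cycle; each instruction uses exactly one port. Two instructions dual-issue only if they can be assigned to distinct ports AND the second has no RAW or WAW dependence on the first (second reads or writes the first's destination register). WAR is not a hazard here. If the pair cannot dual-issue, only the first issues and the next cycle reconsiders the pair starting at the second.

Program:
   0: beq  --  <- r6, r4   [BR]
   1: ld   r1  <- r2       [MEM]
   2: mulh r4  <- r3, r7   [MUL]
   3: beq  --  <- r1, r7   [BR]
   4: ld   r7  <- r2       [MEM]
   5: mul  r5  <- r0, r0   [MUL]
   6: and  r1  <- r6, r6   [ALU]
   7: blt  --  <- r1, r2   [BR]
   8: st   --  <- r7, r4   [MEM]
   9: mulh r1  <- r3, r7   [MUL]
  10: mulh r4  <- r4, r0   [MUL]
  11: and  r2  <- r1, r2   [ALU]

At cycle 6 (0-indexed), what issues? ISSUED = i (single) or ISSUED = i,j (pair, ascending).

t=0 i0:beq.BR ; no-port BR/MEM
t=1 i1+i2:ld.MEM/mulh.MUL ; 2-wide
t=2 i3:beq.BR ; no-port BR/MEM
t=3 i4+i5:ld.MEM/mul.MUL ; 2-wide
t=4 i6:and.ALU ; RAW r1
t=5 i7:blt.BR ; no-port BR/MEM
t=6 i8+i9:st.MEM/mulh.MUL ; 2-wide
t=7 i10+i11:mulh.MUL/and.ALU ; 2-wide

ISSUED = 8,9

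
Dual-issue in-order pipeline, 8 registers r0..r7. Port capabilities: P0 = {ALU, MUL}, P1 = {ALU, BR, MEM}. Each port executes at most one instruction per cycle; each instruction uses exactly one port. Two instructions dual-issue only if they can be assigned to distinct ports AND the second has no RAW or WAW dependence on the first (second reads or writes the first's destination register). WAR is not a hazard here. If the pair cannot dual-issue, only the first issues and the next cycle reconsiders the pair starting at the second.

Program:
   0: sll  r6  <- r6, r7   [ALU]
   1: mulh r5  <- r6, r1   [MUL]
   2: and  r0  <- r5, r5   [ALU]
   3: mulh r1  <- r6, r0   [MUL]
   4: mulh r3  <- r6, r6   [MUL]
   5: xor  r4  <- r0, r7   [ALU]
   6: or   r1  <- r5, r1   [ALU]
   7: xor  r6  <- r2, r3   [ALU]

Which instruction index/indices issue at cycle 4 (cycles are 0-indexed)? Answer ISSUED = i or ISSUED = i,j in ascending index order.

ISSUED = 4,5

  cy0 -> i0 (sll) RAW r6
  cy1 -> i1 (mulh) RAW r5
  cy2 -> i2 (and) RAW r0
  cy3 -> i3 (mulh) no-port MUL/MUL
  cy4 -> i4&i5 (mulh+xor) 2-wide
  cy5 -> i6&i7 (or+xor) 2-wide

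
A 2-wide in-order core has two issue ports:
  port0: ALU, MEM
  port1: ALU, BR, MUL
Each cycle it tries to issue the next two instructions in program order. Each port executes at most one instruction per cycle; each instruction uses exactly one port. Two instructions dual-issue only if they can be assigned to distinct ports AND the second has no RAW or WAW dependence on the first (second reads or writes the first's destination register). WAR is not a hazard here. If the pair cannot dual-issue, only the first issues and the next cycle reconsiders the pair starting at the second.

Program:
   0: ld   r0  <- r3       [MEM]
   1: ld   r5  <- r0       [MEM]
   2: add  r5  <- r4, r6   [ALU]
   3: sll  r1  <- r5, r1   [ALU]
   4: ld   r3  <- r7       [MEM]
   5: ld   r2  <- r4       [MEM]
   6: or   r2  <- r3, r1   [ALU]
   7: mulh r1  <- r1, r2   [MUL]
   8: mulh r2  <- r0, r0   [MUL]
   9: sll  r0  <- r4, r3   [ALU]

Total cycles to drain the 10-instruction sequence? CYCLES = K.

  cy0 -> i0 (ld) no-port MEM/MEM
  cy1 -> i1 (ld) WAW r5
  cy2 -> i2 (add) RAW r5
  cy3 -> i3+i4 (sll/ld) pair
  cy4 -> i5 (ld) WAW r2
  cy5 -> i6 (or) RAW r2
  cy6 -> i7 (mulh) no-port MUL/MUL
  cy7 -> i8+i9 (mulh/sll) pair

CYCLES = 8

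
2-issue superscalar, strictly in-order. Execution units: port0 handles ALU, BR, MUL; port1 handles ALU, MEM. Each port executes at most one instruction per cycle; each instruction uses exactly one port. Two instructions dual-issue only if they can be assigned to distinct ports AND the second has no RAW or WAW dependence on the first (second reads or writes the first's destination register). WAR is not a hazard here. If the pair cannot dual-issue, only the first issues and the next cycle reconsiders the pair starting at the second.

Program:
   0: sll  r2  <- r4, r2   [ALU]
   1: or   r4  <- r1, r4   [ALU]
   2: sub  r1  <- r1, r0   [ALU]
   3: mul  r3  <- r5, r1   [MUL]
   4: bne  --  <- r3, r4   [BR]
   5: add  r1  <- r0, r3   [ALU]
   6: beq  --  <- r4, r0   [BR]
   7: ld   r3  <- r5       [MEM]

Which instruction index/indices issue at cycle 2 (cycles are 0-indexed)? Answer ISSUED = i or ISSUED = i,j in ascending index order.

ISSUED = 3

  cy0 -> i0,i1 (sll.ALU;or.ALU) 2-wide
  cy1 -> i2 (sub.ALU) RAW r1
  cy2 -> i3 (mul.MUL) no-port MUL/BR
  cy3 -> i4,i5 (bne.BR;add.ALU) 2-wide
  cy4 -> i6,i7 (beq.BR;ld.MEM) 2-wide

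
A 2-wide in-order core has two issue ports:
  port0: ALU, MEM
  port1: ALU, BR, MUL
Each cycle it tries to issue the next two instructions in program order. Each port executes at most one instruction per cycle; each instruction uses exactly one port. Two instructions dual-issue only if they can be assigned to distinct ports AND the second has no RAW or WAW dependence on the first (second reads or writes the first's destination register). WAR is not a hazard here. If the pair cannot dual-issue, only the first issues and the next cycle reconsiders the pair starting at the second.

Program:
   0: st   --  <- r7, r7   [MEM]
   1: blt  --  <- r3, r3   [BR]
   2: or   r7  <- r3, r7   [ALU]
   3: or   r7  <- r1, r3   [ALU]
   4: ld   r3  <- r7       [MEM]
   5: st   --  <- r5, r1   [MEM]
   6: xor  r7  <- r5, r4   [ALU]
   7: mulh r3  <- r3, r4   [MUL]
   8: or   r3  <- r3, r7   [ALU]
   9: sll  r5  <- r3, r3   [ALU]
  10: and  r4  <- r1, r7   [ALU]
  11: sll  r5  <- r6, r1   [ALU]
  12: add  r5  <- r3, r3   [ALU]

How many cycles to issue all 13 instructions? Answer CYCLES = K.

[0] i0,i1  st.MEM;blt.BR  -- 2-wide
[1] i2  or.ALU  -- WAW r7
[2] i3  or.ALU  -- RAW r7
[3] i4  ld.MEM  -- no-port MEM/MEM
[4] i5,i6  st.MEM;xor.ALU  -- 2-wide
[5] i7  mulh.MUL  -- RAW+WAW r3
[6] i8  or.ALU  -- RAW r3
[7] i9,i10  sll.ALU;and.ALU  -- 2-wide
[8] i11  sll.ALU  -- WAW r5
[9] i12  add.ALU  -- tail

CYCLES = 10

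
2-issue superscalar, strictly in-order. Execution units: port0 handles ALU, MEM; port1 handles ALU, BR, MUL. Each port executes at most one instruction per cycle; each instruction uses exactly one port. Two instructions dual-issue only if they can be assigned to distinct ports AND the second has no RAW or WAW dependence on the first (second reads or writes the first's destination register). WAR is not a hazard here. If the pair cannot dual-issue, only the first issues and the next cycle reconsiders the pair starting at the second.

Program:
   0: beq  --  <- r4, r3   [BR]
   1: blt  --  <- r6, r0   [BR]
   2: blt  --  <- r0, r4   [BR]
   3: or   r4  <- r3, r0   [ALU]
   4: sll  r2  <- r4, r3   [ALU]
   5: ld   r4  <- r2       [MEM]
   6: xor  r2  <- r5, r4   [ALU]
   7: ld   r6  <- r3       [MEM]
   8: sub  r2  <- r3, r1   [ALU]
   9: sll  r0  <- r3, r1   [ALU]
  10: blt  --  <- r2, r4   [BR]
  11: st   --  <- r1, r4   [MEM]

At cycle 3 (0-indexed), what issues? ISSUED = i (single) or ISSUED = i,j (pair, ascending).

t=0 i0:beq ; no-port BR/BR
t=1 i1:blt ; no-port BR/BR
t=2 i2&i3:blt;or ; pair
t=3 i4:sll ; RAW r2
t=4 i5:ld ; RAW r4
t=5 i6&i7:xor;ld ; pair
t=6 i8&i9:sub;sll ; pair
t=7 i10&i11:blt;st ; pair

ISSUED = 4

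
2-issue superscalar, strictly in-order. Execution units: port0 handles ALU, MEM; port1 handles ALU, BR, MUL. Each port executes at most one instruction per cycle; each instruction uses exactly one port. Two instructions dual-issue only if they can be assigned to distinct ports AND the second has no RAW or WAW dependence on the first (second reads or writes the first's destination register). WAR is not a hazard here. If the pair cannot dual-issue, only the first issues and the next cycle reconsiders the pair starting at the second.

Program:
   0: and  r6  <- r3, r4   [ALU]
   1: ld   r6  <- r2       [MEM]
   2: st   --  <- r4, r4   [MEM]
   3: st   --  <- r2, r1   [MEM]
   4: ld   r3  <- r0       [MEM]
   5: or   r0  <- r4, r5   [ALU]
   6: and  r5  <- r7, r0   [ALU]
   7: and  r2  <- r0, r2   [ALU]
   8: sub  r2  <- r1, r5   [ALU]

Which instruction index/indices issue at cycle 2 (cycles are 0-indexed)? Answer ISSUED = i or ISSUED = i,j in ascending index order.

ISSUED = 2

t=0 i0:and.ALU ; WAW r6
t=1 i1:ld.MEM ; no-port MEM/MEM
t=2 i2:st.MEM ; no-port MEM/MEM
t=3 i3:st.MEM ; no-port MEM/MEM
t=4 i4&i5:ld.MEM/or.ALU ; 2-wide
t=5 i6&i7:and.ALU/and.ALU ; 2-wide
t=6 i8:sub.ALU ; tail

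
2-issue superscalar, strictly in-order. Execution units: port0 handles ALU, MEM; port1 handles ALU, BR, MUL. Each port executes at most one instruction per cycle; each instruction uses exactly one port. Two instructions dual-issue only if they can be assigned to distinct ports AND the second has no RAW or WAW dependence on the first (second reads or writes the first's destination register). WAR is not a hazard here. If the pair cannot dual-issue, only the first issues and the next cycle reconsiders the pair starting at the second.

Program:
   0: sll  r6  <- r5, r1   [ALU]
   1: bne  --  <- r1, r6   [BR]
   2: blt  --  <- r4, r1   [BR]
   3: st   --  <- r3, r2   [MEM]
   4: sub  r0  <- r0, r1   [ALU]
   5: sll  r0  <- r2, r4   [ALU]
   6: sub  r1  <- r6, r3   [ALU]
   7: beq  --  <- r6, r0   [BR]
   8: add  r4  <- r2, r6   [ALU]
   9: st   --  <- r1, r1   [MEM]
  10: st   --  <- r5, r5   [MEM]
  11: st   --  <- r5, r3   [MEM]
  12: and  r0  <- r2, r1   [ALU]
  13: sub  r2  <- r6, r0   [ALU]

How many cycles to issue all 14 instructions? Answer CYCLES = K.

[0] i0  sll.ALU  -- RAW r6
[1] i1  bne.BR  -- no-port BR/BR
[2] i2+i3  blt.BR/st.MEM  -- dual
[3] i4  sub.ALU  -- WAW r0
[4] i5+i6  sll.ALU/sub.ALU  -- dual
[5] i7+i8  beq.BR/add.ALU  -- dual
[6] i9  st.MEM  -- no-port MEM/MEM
[7] i10  st.MEM  -- no-port MEM/MEM
[8] i11+i12  st.MEM/and.ALU  -- dual
[9] i13  sub.ALU  -- tail

CYCLES = 10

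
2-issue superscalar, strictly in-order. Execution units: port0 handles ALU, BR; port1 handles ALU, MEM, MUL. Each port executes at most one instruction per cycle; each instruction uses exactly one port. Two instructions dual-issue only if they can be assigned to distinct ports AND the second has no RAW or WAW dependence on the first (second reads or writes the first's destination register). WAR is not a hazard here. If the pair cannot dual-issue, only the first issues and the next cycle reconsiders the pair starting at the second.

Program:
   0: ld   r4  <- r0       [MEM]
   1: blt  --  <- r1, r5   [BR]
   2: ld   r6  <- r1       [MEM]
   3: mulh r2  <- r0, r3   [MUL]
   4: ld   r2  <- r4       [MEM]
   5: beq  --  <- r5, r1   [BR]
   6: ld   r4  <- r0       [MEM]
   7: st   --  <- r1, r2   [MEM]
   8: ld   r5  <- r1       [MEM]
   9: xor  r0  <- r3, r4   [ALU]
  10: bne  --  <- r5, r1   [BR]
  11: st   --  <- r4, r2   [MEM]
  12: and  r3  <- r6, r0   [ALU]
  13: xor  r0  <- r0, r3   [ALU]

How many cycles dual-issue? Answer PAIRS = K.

PAIRS = 4

0. ld/blt @i0/i1  | pair
1. ld @i2  | no-port MEM/MUL
2. mulh @i3  | no-port MUL/MEM
3. ld/beq @i4/i5  | pair
4. ld @i6  | no-port MEM/MEM
5. st @i7  | no-port MEM/MEM
6. ld/xor @i8/i9  | pair
7. bne/st @i10/i11  | pair
8. and @i12  | RAW r3
9. xor @i13  | tail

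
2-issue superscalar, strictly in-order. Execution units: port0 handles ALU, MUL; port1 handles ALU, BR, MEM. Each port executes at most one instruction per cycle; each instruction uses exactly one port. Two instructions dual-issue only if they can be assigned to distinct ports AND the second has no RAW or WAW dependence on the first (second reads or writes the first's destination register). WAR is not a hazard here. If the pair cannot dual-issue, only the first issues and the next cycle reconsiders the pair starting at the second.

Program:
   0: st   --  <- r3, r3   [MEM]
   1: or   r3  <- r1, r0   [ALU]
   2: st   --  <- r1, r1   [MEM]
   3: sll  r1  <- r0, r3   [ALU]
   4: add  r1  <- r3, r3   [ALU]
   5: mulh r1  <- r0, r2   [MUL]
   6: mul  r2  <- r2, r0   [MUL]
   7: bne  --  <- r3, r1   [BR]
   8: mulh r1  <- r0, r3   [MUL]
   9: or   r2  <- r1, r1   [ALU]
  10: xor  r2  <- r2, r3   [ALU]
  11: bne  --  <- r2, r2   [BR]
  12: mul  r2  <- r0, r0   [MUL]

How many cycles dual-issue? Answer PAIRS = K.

PAIRS = 4

#0 head=0: st.MEM;or.ALU i0&i1 pair
#1 head=2: st.MEM;sll.ALU i2&i3 pair
#2 head=4: add.ALU i4 WAW r1
#3 head=5: mulh.MUL i5 no-port MUL/MUL
#4 head=6: mul.MUL;bne.BR i6&i7 pair
#5 head=8: mulh.MUL i8 RAW r1
#6 head=9: or.ALU i9 RAW+WAW r2
#7 head=10: xor.ALU i10 RAW r2
#8 head=11: bne.BR;mul.MUL i11&i12 pair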